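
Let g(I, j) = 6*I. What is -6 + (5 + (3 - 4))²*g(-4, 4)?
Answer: -390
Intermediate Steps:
-6 + (5 + (3 - 4))²*g(-4, 4) = -6 + (5 + (3 - 4))²*(6*(-4)) = -6 + (5 - 1)²*(-24) = -6 + 4²*(-24) = -6 + 16*(-24) = -6 - 384 = -390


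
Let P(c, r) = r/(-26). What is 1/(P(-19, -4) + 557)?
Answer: 13/7243 ≈ 0.0017948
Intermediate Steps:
P(c, r) = -r/26 (P(c, r) = r*(-1/26) = -r/26)
1/(P(-19, -4) + 557) = 1/(-1/26*(-4) + 557) = 1/(2/13 + 557) = 1/(7243/13) = 13/7243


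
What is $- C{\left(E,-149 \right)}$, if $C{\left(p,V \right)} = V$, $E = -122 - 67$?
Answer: $149$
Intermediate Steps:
$E = -189$
$- C{\left(E,-149 \right)} = \left(-1\right) \left(-149\right) = 149$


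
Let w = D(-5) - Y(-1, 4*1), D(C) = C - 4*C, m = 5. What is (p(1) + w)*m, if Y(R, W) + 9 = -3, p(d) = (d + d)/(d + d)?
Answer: 140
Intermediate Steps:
p(d) = 1 (p(d) = (2*d)/((2*d)) = (2*d)*(1/(2*d)) = 1)
Y(R, W) = -12 (Y(R, W) = -9 - 3 = -12)
D(C) = -3*C
w = 27 (w = -3*(-5) - 1*(-12) = 15 + 12 = 27)
(p(1) + w)*m = (1 + 27)*5 = 28*5 = 140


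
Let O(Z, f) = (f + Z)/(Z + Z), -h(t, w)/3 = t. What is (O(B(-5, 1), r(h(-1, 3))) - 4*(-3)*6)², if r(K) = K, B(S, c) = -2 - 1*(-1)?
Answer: 5041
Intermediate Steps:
h(t, w) = -3*t
B(S, c) = -1 (B(S, c) = -2 + 1 = -1)
O(Z, f) = (Z + f)/(2*Z) (O(Z, f) = (Z + f)/((2*Z)) = (Z + f)*(1/(2*Z)) = (Z + f)/(2*Z))
(O(B(-5, 1), r(h(-1, 3))) - 4*(-3)*6)² = ((½)*(-1 - 3*(-1))/(-1) - 4*(-3)*6)² = ((½)*(-1)*(-1 + 3) + 12*6)² = ((½)*(-1)*2 + 72)² = (-1 + 72)² = 71² = 5041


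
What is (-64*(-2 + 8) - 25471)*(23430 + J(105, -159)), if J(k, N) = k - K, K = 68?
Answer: -606739285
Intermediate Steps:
J(k, N) = -68 + k (J(k, N) = k - 1*68 = k - 68 = -68 + k)
(-64*(-2 + 8) - 25471)*(23430 + J(105, -159)) = (-64*(-2 + 8) - 25471)*(23430 + (-68 + 105)) = (-64*6 - 25471)*(23430 + 37) = (-384 - 25471)*23467 = -25855*23467 = -606739285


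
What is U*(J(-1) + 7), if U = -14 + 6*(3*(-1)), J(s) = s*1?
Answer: -192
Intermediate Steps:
J(s) = s
U = -32 (U = -14 + 6*(-3) = -14 - 18 = -32)
U*(J(-1) + 7) = -32*(-1 + 7) = -32*6 = -192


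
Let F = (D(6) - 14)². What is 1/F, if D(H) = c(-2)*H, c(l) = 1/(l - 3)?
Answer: 25/5776 ≈ 0.0043283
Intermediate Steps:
c(l) = 1/(-3 + l)
D(H) = -H/5 (D(H) = H/(-3 - 2) = H/(-5) = -H/5)
F = 5776/25 (F = (-⅕*6 - 14)² = (-6/5 - 14)² = (-76/5)² = 5776/25 ≈ 231.04)
1/F = 1/(5776/25) = 25/5776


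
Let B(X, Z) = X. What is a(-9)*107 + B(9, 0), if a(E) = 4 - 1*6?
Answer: -205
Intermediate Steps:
a(E) = -2 (a(E) = 4 - 6 = -2)
a(-9)*107 + B(9, 0) = -2*107 + 9 = -214 + 9 = -205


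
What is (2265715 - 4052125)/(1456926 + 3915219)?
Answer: -39698/119381 ≈ -0.33253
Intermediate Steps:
(2265715 - 4052125)/(1456926 + 3915219) = -1786410/5372145 = -1786410*1/5372145 = -39698/119381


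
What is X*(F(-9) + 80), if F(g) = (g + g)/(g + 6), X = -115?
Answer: -9890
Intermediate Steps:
F(g) = 2*g/(6 + g) (F(g) = (2*g)/(6 + g) = 2*g/(6 + g))
X*(F(-9) + 80) = -115*(2*(-9)/(6 - 9) + 80) = -115*(2*(-9)/(-3) + 80) = -115*(2*(-9)*(-⅓) + 80) = -115*(6 + 80) = -115*86 = -9890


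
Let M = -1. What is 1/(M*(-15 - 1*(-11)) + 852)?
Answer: 1/856 ≈ 0.0011682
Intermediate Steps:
1/(M*(-15 - 1*(-11)) + 852) = 1/(-(-15 - 1*(-11)) + 852) = 1/(-(-15 + 11) + 852) = 1/(-1*(-4) + 852) = 1/(4 + 852) = 1/856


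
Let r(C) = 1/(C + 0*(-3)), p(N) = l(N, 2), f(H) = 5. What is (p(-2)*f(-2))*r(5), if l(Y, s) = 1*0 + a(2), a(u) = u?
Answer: 2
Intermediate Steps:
l(Y, s) = 2 (l(Y, s) = 1*0 + 2 = 0 + 2 = 2)
p(N) = 2
r(C) = 1/C (r(C) = 1/(C + 0) = 1/C)
(p(-2)*f(-2))*r(5) = (2*5)/5 = 10*(1/5) = 2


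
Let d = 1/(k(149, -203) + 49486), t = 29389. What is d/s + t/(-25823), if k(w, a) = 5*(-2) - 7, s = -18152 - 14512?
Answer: -6784053549521/5960890629624 ≈ -1.1381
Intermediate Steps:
s = -32664
k(w, a) = -17 (k(w, a) = -10 - 7 = -17)
d = 1/49469 (d = 1/(-17 + 49486) = 1/49469 ≈ 2.0215e-5)
d/s + t/(-25823) = (1/49469)/(-32664) + 29389/(-25823) = (1/49469)*(-1/32664) + 29389*(-1/25823) = -1/1615855416 - 29389/25823 = -6784053549521/5960890629624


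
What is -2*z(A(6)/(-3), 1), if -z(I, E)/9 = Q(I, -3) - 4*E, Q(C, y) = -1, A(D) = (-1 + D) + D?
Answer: -90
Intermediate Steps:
A(D) = -1 + 2*D
z(I, E) = 9 + 36*E (z(I, E) = -9*(-1 - 4*E) = 9 + 36*E)
-2*z(A(6)/(-3), 1) = -2*(9 + 36*1) = -2*(9 + 36) = -2*45 = -90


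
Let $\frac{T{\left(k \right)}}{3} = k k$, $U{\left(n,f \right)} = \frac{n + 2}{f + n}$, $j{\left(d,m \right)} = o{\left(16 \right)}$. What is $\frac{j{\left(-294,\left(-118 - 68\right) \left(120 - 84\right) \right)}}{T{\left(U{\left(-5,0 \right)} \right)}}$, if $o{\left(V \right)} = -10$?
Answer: $- \frac{250}{27} \approx -9.2593$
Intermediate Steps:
$j{\left(d,m \right)} = -10$
$U{\left(n,f \right)} = \frac{2 + n}{f + n}$
$T{\left(k \right)} = 3 k^{2}$ ($T{\left(k \right)} = 3 k k = 3 k^{2}$)
$\frac{j{\left(-294,\left(-118 - 68\right) \left(120 - 84\right) \right)}}{T{\left(U{\left(-5,0 \right)} \right)}} = - \frac{10}{3 \left(\frac{2 - 5}{0 - 5}\right)^{2}} = - \frac{10}{3 \left(\frac{1}{-5} \left(-3\right)\right)^{2}} = - \frac{10}{3 \left(\left(- \frac{1}{5}\right) \left(-3\right)\right)^{2}} = - \frac{10}{3 \left(\frac{3}{5}\right)^{2}} = - \frac{10}{3 \cdot \frac{9}{25}} = - \frac{10}{\frac{27}{25}} = \left(-10\right) \frac{25}{27} = - \frac{250}{27}$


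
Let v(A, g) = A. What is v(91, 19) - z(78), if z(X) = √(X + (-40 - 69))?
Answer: 91 - I*√31 ≈ 91.0 - 5.5678*I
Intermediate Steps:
z(X) = √(-109 + X) (z(X) = √(X - 109) = √(-109 + X))
v(91, 19) - z(78) = 91 - √(-109 + 78) = 91 - √(-31) = 91 - I*√31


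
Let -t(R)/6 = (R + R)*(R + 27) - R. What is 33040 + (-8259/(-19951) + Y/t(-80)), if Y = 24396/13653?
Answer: 359996459590811/10895640120 ≈ 33040.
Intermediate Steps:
Y = 8132/4551 (Y = 24396*(1/13653) = 8132/4551 ≈ 1.7869)
t(R) = 6*R - 12*R*(27 + R) (t(R) = -6*((R + R)*(R + 27) - R) = -6*((2*R)*(27 + R) - R) = -6*(2*R*(27 + R) - R) = -6*(-R + 2*R*(27 + R)) = 6*R - 12*R*(27 + R))
33040 + (-8259/(-19951) + Y/t(-80)) = 33040 + (-8259/(-19951) + 8132/(4551*((-6*(-80)*(53 + 2*(-80)))))) = 33040 + (-8259*(-1/19951) + 8132/(4551*((-6*(-80)*(53 - 160))))) = 33040 + (8259/19951 + 8132/(4551*((-6*(-80)*(-107))))) = 33040 + (8259/19951 + (8132/4551)/(-51360)) = 33040 + (8259/19951 + (8132/4551)*(-1/51360)) = 33040 + (8259/19951 - 19/546120) = 33040 + 4510026011/10895640120 = 359996459590811/10895640120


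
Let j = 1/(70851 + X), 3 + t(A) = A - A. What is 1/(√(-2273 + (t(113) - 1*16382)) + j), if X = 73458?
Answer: 144309/388554482220499 - 20825087481*I*√18658/388554482220499 ≈ 3.714e-10 - 0.0073209*I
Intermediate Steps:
t(A) = -3 (t(A) = -3 + (A - A) = -3 + 0 = -3)
j = 1/144309 (j = 1/(70851 + 73458) = 1/144309 ≈ 6.9296e-6)
1/(√(-2273 + (t(113) - 1*16382)) + j) = 1/(√(-2273 + (-3 - 1*16382)) + 1/144309) = 1/(√(-2273 + (-3 - 16382)) + 1/144309) = 1/(√(-2273 - 16385) + 1/144309) = 1/(√(-18658) + 1/144309) = 1/(I*√18658 + 1/144309) = 1/(1/144309 + I*√18658)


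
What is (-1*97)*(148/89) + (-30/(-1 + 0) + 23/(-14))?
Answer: -165651/1246 ≈ -132.95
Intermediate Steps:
(-1*97)*(148/89) + (-30/(-1 + 0) + 23/(-14)) = -14356/89 + (-30/(1*(-1)) + 23*(-1/14)) = -97*148/89 + (-30/(-1) - 23/14) = -14356/89 + (-30*(-1) - 23/14) = -14356/89 + (30 - 23/14) = -14356/89 + 397/14 = -165651/1246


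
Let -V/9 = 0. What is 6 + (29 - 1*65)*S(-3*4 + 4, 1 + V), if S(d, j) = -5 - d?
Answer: -102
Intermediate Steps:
V = 0 (V = -9*0 = 0)
6 + (29 - 1*65)*S(-3*4 + 4, 1 + V) = 6 + (29 - 1*65)*(-5 - (-3*4 + 4)) = 6 + (29 - 65)*(-5 - (-12 + 4)) = 6 - 36*(-5 - 1*(-8)) = 6 - 36*(-5 + 8) = 6 - 36*3 = 6 - 108 = -102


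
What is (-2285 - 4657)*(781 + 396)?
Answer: -8170734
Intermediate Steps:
(-2285 - 4657)*(781 + 396) = -6942*1177 = -8170734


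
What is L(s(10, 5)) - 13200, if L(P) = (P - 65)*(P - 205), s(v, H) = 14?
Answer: -3459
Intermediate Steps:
L(P) = (-205 + P)*(-65 + P) (L(P) = (-65 + P)*(-205 + P) = (-205 + P)*(-65 + P))
L(s(10, 5)) - 13200 = (13325 + 14² - 270*14) - 13200 = (13325 + 196 - 3780) - 13200 = 9741 - 13200 = -3459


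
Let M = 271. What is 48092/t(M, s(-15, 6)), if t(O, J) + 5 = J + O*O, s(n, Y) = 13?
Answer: 48092/73449 ≈ 0.65477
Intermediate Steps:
t(O, J) = -5 + J + O² (t(O, J) = -5 + (J + O*O) = -5 + (J + O²) = -5 + J + O²)
48092/t(M, s(-15, 6)) = 48092/(-5 + 13 + 271²) = 48092/(-5 + 13 + 73441) = 48092/73449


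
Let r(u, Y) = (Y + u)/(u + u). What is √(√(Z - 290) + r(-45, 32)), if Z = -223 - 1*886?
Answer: √(130 + 900*I*√1399)/30 ≈ 4.3329 + 4.3162*I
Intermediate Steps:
r(u, Y) = (Y + u)/(2*u) (r(u, Y) = (Y + u)/((2*u)) = (Y + u)*(1/(2*u)) = (Y + u)/(2*u))
Z = -1109 (Z = -223 - 886 = -1109)
√(√(Z - 290) + r(-45, 32)) = √(√(-1109 - 290) + (½)*(32 - 45)/(-45)) = √(√(-1399) + (½)*(-1/45)*(-13)) = √(I*√1399 + 13/90) = √(13/90 + I*√1399)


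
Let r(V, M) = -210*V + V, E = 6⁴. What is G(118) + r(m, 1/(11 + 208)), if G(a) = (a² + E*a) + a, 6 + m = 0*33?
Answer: 168224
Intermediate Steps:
m = -6 (m = -6 + 0*33 = -6 + 0 = -6)
E = 1296
r(V, M) = -209*V
G(a) = a² + 1297*a (G(a) = (a² + 1296*a) + a = a² + 1297*a)
G(118) + r(m, 1/(11 + 208)) = 118*(1297 + 118) - 209*(-6) = 118*1415 + 1254 = 166970 + 1254 = 168224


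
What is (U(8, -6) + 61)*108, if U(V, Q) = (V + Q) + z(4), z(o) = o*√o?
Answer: 7668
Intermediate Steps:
z(o) = o^(3/2)
U(V, Q) = 8 + Q + V (U(V, Q) = (V + Q) + 4^(3/2) = (Q + V) + 8 = 8 + Q + V)
(U(8, -6) + 61)*108 = ((8 - 6 + 8) + 61)*108 = (10 + 61)*108 = 71*108 = 7668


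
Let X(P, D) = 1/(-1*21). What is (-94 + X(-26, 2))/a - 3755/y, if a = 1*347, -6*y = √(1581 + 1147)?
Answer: -1975/7287 + 11265*√682/682 ≈ 431.09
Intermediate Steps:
y = -√682/3 (y = -√(1581 + 1147)/6 = -√682/3 ≈ -8.7050)
a = 347
X(P, D) = -1/21 (X(P, D) = 1/(-21) = -1/21)
(-94 + X(-26, 2))/a - 3755/y = (-94 - 1/21)/347 - 3755*(-3*√682/682) = -1975/21*1/347 - (-11265)*√682/682 = -1975/7287 + 11265*√682/682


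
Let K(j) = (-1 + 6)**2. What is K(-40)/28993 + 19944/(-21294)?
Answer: -32094669/34298719 ≈ -0.93574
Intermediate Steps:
K(j) = 25 (K(j) = 5**2 = 25)
K(-40)/28993 + 19944/(-21294) = 25/28993 + 19944/(-21294) = 25*(1/28993) + 19944*(-1/21294) = 25/28993 - 1108/1183 = -32094669/34298719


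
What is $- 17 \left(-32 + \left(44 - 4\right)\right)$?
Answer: $-136$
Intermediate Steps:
$- 17 \left(-32 + \left(44 - 4\right)\right) = - 17 \left(-32 + 40\right) = \left(-17\right) 8 = -136$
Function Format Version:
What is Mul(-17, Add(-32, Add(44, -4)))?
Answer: -136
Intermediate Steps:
Mul(-17, Add(-32, Add(44, -4))) = Mul(-17, Add(-32, 40)) = Mul(-17, 8) = -136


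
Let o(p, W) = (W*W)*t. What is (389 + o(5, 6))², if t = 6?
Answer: 366025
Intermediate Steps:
o(p, W) = 6*W² (o(p, W) = (W*W)*6 = W²*6 = 6*W²)
(389 + o(5, 6))² = (389 + 6*6²)² = (389 + 6*36)² = (389 + 216)² = 605² = 366025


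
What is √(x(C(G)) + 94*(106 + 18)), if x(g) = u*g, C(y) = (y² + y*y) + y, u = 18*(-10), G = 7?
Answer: 2*I*√1811 ≈ 85.112*I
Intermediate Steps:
u = -180
C(y) = y + 2*y² (C(y) = (y² + y²) + y = 2*y² + y = y + 2*y²)
x(g) = -180*g
√(x(C(G)) + 94*(106 + 18)) = √(-1260*(1 + 2*7) + 94*(106 + 18)) = √(-1260*(1 + 14) + 94*124) = √(-1260*15 + 11656) = √(-180*105 + 11656) = √(-18900 + 11656) = √(-7244) = 2*I*√1811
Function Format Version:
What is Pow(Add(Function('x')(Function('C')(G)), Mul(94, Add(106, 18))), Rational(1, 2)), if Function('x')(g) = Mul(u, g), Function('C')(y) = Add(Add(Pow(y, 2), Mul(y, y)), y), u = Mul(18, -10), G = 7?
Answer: Mul(2, I, Pow(1811, Rational(1, 2))) ≈ Mul(85.112, I)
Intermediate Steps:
u = -180
Function('C')(y) = Add(y, Mul(2, Pow(y, 2))) (Function('C')(y) = Add(Add(Pow(y, 2), Pow(y, 2)), y) = Add(Mul(2, Pow(y, 2)), y) = Add(y, Mul(2, Pow(y, 2))))
Function('x')(g) = Mul(-180, g)
Pow(Add(Function('x')(Function('C')(G)), Mul(94, Add(106, 18))), Rational(1, 2)) = Pow(Add(Mul(-180, Mul(7, Add(1, Mul(2, 7)))), Mul(94, Add(106, 18))), Rational(1, 2)) = Pow(Add(Mul(-180, Mul(7, Add(1, 14))), Mul(94, 124)), Rational(1, 2)) = Pow(Add(Mul(-180, Mul(7, 15)), 11656), Rational(1, 2)) = Pow(Add(Mul(-180, 105), 11656), Rational(1, 2)) = Pow(Add(-18900, 11656), Rational(1, 2)) = Pow(-7244, Rational(1, 2)) = Mul(2, I, Pow(1811, Rational(1, 2)))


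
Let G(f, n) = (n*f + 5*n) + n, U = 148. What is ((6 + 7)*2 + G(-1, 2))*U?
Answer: 5328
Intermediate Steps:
G(f, n) = 6*n + f*n (G(f, n) = (f*n + 5*n) + n = (5*n + f*n) + n = 6*n + f*n)
((6 + 7)*2 + G(-1, 2))*U = ((6 + 7)*2 + 2*(6 - 1))*148 = (13*2 + 2*5)*148 = (26 + 10)*148 = 36*148 = 5328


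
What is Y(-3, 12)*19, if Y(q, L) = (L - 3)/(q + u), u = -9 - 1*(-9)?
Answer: -57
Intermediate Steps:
u = 0 (u = -9 + 9 = 0)
Y(q, L) = (-3 + L)/q (Y(q, L) = (L - 3)/(q + 0) = (-3 + L)/q)
Y(-3, 12)*19 = ((-3 + 12)/(-3))*19 = -⅓*9*19 = -3*19 = -57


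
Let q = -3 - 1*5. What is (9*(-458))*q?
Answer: 32976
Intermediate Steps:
q = -8 (q = -3 - 5 = -8)
(9*(-458))*q = (9*(-458))*(-8) = -4122*(-8) = 32976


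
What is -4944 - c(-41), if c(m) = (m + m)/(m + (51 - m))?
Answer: -252062/51 ≈ -4942.4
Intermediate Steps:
c(m) = 2*m/51 (c(m) = (2*m)/51 = (2*m)*(1/51) = 2*m/51)
-4944 - c(-41) = -4944 - 2*(-41)/51 = -4944 - 1*(-82/51) = -4944 + 82/51 = -252062/51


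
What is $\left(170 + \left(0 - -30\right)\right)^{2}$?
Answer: $40000$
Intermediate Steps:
$\left(170 + \left(0 - -30\right)\right)^{2} = \left(170 + \left(0 + 30\right)\right)^{2} = \left(170 + 30\right)^{2} = 200^{2} = 40000$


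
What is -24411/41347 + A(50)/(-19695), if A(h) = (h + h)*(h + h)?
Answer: -178848929/162865833 ≈ -1.0981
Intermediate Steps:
A(h) = 4*h² (A(h) = (2*h)*(2*h) = 4*h²)
-24411/41347 + A(50)/(-19695) = -24411/41347 + (4*50²)/(-19695) = -24411*1/41347 + (4*2500)*(-1/19695) = -24411/41347 + 10000*(-1/19695) = -24411/41347 - 2000/3939 = -178848929/162865833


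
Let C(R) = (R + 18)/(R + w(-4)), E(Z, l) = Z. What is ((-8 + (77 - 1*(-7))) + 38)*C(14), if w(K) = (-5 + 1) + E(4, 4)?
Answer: 1824/7 ≈ 260.57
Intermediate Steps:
w(K) = 0 (w(K) = (-5 + 1) + 4 = -4 + 4 = 0)
C(R) = (18 + R)/R (C(R) = (R + 18)/(R + 0) = (18 + R)/R)
((-8 + (77 - 1*(-7))) + 38)*C(14) = ((-8 + (77 - 1*(-7))) + 38)*((18 + 14)/14) = ((-8 + (77 + 7)) + 38)*((1/14)*32) = ((-8 + 84) + 38)*(16/7) = (76 + 38)*(16/7) = 114*(16/7) = 1824/7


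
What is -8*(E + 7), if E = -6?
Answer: -8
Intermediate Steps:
-8*(E + 7) = -8*(-6 + 7) = -8*1 = -8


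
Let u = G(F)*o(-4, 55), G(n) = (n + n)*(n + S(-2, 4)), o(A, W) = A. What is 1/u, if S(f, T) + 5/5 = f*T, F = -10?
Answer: -1/1520 ≈ -0.00065789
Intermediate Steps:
S(f, T) = -1 + T*f (S(f, T) = -1 + f*T = -1 + T*f)
G(n) = 2*n*(-9 + n) (G(n) = (n + n)*(n + (-1 + 4*(-2))) = (2*n)*(n + (-1 - 8)) = (2*n)*(n - 9) = (2*n)*(-9 + n) = 2*n*(-9 + n))
u = -1520 (u = (2*(-10)*(-9 - 10))*(-4) = (2*(-10)*(-19))*(-4) = 380*(-4) = -1520)
1/u = 1/(-1520) = -1/1520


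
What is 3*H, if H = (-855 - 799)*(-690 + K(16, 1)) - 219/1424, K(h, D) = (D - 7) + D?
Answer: 4910791503/1424 ≈ 3.4486e+6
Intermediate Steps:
K(h, D) = -7 + 2*D (K(h, D) = (-7 + D) + D = -7 + 2*D)
H = 1636930501/1424 (H = (-855 - 799)*(-690 + (-7 + 2*1)) - 219/1424 = -1654*(-690 + (-7 + 2)) - 219/1424 = -1654*(-690 - 5) - 1*219/1424 = -1654*(-695) - 219/1424 = 1149530 - 219/1424 = 1636930501/1424 ≈ 1.1495e+6)
3*H = 3*(1636930501/1424) = 4910791503/1424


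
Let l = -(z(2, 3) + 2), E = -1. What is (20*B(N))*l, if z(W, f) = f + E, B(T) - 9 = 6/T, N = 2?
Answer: -960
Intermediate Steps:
B(T) = 9 + 6/T
z(W, f) = -1 + f (z(W, f) = f - 1 = -1 + f)
l = -4 (l = -((-1 + 3) + 2) = -(2 + 2) = -1*4 = -4)
(20*B(N))*l = (20*(9 + 6/2))*(-4) = (20*(9 + 6*(1/2)))*(-4) = (20*(9 + 3))*(-4) = (20*12)*(-4) = 240*(-4) = -960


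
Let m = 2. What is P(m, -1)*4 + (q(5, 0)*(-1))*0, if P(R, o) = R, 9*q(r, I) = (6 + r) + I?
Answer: 8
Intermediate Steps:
q(r, I) = 2/3 + I/9 + r/9 (q(r, I) = ((6 + r) + I)/9 = (6 + I + r)/9 = 2/3 + I/9 + r/9)
P(m, -1)*4 + (q(5, 0)*(-1))*0 = 2*4 + ((2/3 + (1/9)*0 + (1/9)*5)*(-1))*0 = 8 + ((2/3 + 0 + 5/9)*(-1))*0 = 8 + ((11/9)*(-1))*0 = 8 - 11/9*0 = 8 + 0 = 8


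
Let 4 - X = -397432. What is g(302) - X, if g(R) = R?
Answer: -397134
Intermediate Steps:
X = 397436 (X = 4 - 1*(-397432) = 4 + 397432 = 397436)
g(302) - X = 302 - 1*397436 = 302 - 397436 = -397134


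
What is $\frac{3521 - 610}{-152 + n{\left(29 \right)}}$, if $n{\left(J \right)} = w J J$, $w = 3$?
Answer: $\frac{2911}{2371} \approx 1.2278$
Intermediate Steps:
$n{\left(J \right)} = 3 J^{2}$ ($n{\left(J \right)} = 3 J J = 3 J^{2}$)
$\frac{3521 - 610}{-152 + n{\left(29 \right)}} = \frac{3521 - 610}{-152 + 3 \cdot 29^{2}} = \frac{2911}{-152 + 3 \cdot 841} = \frac{2911}{-152 + 2523} = \frac{2911}{2371}$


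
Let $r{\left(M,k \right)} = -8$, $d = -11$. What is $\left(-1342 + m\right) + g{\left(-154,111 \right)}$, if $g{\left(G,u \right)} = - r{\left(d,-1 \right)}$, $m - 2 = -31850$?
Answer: $-33182$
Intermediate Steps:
$m = -31848$ ($m = 2 - 31850 = -31848$)
$g{\left(G,u \right)} = 8$ ($g{\left(G,u \right)} = \left(-1\right) \left(-8\right) = 8$)
$\left(-1342 + m\right) + g{\left(-154,111 \right)} = \left(-1342 - 31848\right) + 8 = -33190 + 8 = -33182$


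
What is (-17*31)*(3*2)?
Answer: -3162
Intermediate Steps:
(-17*31)*(3*2) = -527*6 = -3162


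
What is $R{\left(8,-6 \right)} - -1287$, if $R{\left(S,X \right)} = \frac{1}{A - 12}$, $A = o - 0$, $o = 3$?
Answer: $\frac{11582}{9} \approx 1286.9$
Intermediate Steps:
$A = 3$ ($A = 3 - 0 = 3 + 0 = 3$)
$R{\left(S,X \right)} = - \frac{1}{9}$ ($R{\left(S,X \right)} = \frac{1}{3 - 12} = \frac{1}{-9} = - \frac{1}{9}$)
$R{\left(8,-6 \right)} - -1287 = - \frac{1}{9} - -1287 = - \frac{1}{9} + 1287 = \frac{11582}{9}$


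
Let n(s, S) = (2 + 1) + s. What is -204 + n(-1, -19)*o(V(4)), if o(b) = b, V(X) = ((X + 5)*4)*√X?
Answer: -60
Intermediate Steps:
V(X) = √X*(20 + 4*X) (V(X) = ((5 + X)*4)*√X = (20 + 4*X)*√X = √X*(20 + 4*X))
n(s, S) = 3 + s
-204 + n(-1, -19)*o(V(4)) = -204 + (3 - 1)*(4*√4*(5 + 4)) = -204 + 2*(4*2*9) = -204 + 2*72 = -204 + 144 = -60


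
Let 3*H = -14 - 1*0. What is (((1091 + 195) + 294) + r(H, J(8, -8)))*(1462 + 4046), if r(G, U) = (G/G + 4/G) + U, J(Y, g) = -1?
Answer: 60885432/7 ≈ 8.6979e+6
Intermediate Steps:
H = -14/3 (H = (-14 - 1*0)/3 = (-14 + 0)/3 = (⅓)*(-14) = -14/3 ≈ -4.6667)
r(G, U) = 1 + U + 4/G (r(G, U) = (1 + 4/G) + U = 1 + U + 4/G)
(((1091 + 195) + 294) + r(H, J(8, -8)))*(1462 + 4046) = (((1091 + 195) + 294) + (1 - 1 + 4/(-14/3)))*(1462 + 4046) = ((1286 + 294) + (1 - 1 + 4*(-3/14)))*5508 = (1580 + (1 - 1 - 6/7))*5508 = (1580 - 6/7)*5508 = (11054/7)*5508 = 60885432/7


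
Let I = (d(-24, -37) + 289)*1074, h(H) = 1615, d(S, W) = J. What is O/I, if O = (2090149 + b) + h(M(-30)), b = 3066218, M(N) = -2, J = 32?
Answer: 2578991/172377 ≈ 14.961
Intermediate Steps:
d(S, W) = 32
O = 5157982 (O = (2090149 + 3066218) + 1615 = 5156367 + 1615 = 5157982)
I = 344754 (I = (32 + 289)*1074 = 321*1074 = 344754)
O/I = 5157982/344754 = 5157982*(1/344754) = 2578991/172377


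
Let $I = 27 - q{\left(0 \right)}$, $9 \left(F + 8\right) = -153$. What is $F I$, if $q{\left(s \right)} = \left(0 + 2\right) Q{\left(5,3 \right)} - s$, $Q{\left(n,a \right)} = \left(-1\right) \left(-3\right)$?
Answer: $-525$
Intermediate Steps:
$Q{\left(n,a \right)} = 3$
$F = -25$ ($F = -8 + \frac{1}{9} \left(-153\right) = -8 - 17 = -25$)
$q{\left(s \right)} = 6 - s$ ($q{\left(s \right)} = \left(0 + 2\right) 3 - s = 2 \cdot 3 - s = 6 - s$)
$I = 21$ ($I = 27 - \left(6 - 0\right) = 27 - \left(6 + 0\right) = 27 - 6 = 21$)
$F I = \left(-25\right) 21 = -525$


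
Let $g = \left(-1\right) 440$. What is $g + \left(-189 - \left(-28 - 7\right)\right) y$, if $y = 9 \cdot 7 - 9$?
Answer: $-8756$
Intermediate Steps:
$y = 54$ ($y = 63 - 9 = 54$)
$g = -440$
$g + \left(-189 - \left(-28 - 7\right)\right) y = -440 + \left(-189 - \left(-28 - 7\right)\right) 54 = -440 + \left(-189 - -35\right) 54 = -440 + \left(-189 + 35\right) 54 = -440 - 8316 = -8756$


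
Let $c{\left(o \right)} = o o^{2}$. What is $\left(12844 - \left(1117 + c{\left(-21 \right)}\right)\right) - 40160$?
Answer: $-19172$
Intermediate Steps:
$c{\left(o \right)} = o^{3}$
$\left(12844 - \left(1117 + c{\left(-21 \right)}\right)\right) - 40160 = \left(12844 - \left(1117 + \left(-21\right)^{3}\right)\right) - 40160 = \left(12844 - \left(1117 - 9261\right)\right) - 40160 = \left(12844 - -8144\right) - 40160 = \left(12844 + 8144\right) - 40160 = 20988 - 40160 = -19172$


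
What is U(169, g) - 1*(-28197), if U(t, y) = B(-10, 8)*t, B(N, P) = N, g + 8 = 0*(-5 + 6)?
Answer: 26507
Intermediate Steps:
g = -8 (g = -8 + 0*(-5 + 6) = -8 + 0*1 = -8 + 0 = -8)
U(t, y) = -10*t
U(169, g) - 1*(-28197) = -10*169 - 1*(-28197) = -1690 + 28197 = 26507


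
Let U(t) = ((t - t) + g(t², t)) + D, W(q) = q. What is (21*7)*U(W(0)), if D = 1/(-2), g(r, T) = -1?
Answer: -441/2 ≈ -220.50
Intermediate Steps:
D = -½ ≈ -0.50000
U(t) = -3/2 (U(t) = ((t - t) - 1) - ½ = (0 - 1) - ½ = -1 - ½ = -3/2)
(21*7)*U(W(0)) = (21*7)*(-3/2) = 147*(-3/2) = -441/2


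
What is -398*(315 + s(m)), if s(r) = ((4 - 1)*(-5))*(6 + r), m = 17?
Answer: 11940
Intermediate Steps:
s(r) = -90 - 15*r (s(r) = (3*(-5))*(6 + r) = -15*(6 + r) = -90 - 15*r)
-398*(315 + s(m)) = -398*(315 + (-90 - 15*17)) = -398*(315 + (-90 - 255)) = -398*(315 - 345) = -398*(-30) = 11940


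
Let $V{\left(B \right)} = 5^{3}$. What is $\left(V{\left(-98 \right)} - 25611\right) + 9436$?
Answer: $-16050$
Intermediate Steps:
$V{\left(B \right)} = 125$
$\left(V{\left(-98 \right)} - 25611\right) + 9436 = \left(125 - 25611\right) + 9436 = -25486 + 9436 = -16050$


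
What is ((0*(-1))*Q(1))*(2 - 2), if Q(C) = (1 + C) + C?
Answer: 0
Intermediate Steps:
Q(C) = 1 + 2*C
((0*(-1))*Q(1))*(2 - 2) = ((0*(-1))*(1 + 2*1))*(2 - 2) = (0*(1 + 2))*0 = (0*3)*0 = 0*0 = 0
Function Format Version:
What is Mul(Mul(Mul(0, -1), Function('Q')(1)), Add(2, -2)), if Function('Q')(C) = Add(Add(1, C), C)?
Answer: 0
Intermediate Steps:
Function('Q')(C) = Add(1, Mul(2, C))
Mul(Mul(Mul(0, -1), Function('Q')(1)), Add(2, -2)) = Mul(Mul(Mul(0, -1), Add(1, Mul(2, 1))), Add(2, -2)) = Mul(Mul(0, Add(1, 2)), 0) = Mul(Mul(0, 3), 0) = Mul(0, 0) = 0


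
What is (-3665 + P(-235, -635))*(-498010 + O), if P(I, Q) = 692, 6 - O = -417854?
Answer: 238285950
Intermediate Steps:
O = 417860 (O = 6 - 1*(-417854) = 6 + 417854 = 417860)
(-3665 + P(-235, -635))*(-498010 + O) = (-3665 + 692)*(-498010 + 417860) = -2973*(-80150) = 238285950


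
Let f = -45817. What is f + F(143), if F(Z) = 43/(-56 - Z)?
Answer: -9117626/199 ≈ -45817.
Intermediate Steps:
f + F(143) = -45817 - 43/(56 + 143) = -45817 - 43/199 = -9117626/199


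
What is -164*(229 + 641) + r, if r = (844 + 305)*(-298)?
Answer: -485082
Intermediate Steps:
r = -342402 (r = 1149*(-298) = -342402)
-164*(229 + 641) + r = -164*(229 + 641) - 342402 = -164*870 - 342402 = -142680 - 342402 = -485082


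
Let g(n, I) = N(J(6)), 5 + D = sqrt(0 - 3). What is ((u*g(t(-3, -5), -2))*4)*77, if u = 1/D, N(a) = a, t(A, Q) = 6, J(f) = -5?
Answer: 275 + 55*I*sqrt(3) ≈ 275.0 + 95.263*I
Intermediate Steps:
D = -5 + I*sqrt(3) (D = -5 + sqrt(0 - 3) = -5 + sqrt(-3) = -5 + I*sqrt(3) ≈ -5.0 + 1.732*I)
g(n, I) = -5
u = 1/(-5 + I*sqrt(3)) ≈ -0.17857 - 0.061859*I
((u*g(t(-3, -5), -2))*4)*77 = (((-5/28 - I*sqrt(3)/28)*(-5))*4)*77 = ((25/28 + 5*I*sqrt(3)/28)*4)*77 = (25/7 + 5*I*sqrt(3)/7)*77 = 275 + 55*I*sqrt(3)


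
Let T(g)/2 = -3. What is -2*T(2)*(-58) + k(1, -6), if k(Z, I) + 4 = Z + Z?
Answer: -698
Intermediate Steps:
k(Z, I) = -4 + 2*Z (k(Z, I) = -4 + (Z + Z) = -4 + 2*Z)
T(g) = -6 (T(g) = 2*(-3) = -6)
-2*T(2)*(-58) + k(1, -6) = -2*(-6)*(-58) + (-4 + 2*1) = 12*(-58) + (-4 + 2) = -696 - 2 = -698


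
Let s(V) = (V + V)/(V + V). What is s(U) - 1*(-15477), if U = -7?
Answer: 15478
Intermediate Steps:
s(V) = 1 (s(V) = (2*V)/((2*V)) = (2*V)*(1/(2*V)) = 1)
s(U) - 1*(-15477) = 1 - 1*(-15477) = 1 + 15477 = 15478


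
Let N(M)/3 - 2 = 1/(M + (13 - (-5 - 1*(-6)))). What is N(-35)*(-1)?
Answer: -135/23 ≈ -5.8696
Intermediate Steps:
N(M) = 6 + 3/(12 + M) (N(M) = 6 + 3/(M + (13 - (-5 - 1*(-6)))) = 6 + 3/(M + (13 - (-5 + 6))) = 6 + 3/(M + (13 - 1*1)) = 6 + 3/(M + (13 - 1)) = 6 + 3/(M + 12) = 6 + 3/(12 + M))
N(-35)*(-1) = (3*(25 + 2*(-35))/(12 - 35))*(-1) = (3*(25 - 70)/(-23))*(-1) = (3*(-1/23)*(-45))*(-1) = (135/23)*(-1) = -135/23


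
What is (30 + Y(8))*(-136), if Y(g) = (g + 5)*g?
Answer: -18224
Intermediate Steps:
Y(g) = g*(5 + g) (Y(g) = (5 + g)*g = g*(5 + g))
(30 + Y(8))*(-136) = (30 + 8*(5 + 8))*(-136) = (30 + 8*13)*(-136) = (30 + 104)*(-136) = 134*(-136) = -18224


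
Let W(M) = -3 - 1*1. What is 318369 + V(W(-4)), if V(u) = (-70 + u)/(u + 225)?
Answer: 70359475/221 ≈ 3.1837e+5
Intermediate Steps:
W(M) = -4 (W(M) = -3 - 1 = -4)
V(u) = (-70 + u)/(225 + u)
318369 + V(W(-4)) = 318369 + (-70 - 4)/(225 - 4) = 318369 - 74/221 = 70359475/221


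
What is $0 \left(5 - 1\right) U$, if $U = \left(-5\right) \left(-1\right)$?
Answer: $0$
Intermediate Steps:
$U = 5$
$0 \left(5 - 1\right) U = 0 \left(5 - 1\right) 5 = 0 \cdot 4 \cdot 5 = 0 \cdot 5 = 0$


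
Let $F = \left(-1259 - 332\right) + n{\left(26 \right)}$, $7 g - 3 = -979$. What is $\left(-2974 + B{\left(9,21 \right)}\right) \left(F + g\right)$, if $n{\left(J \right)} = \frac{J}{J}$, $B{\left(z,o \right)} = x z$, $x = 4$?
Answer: $\frac{35567428}{7} \approx 5.0811 \cdot 10^{6}$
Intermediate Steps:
$g = - \frac{976}{7}$ ($g = \frac{3}{7} + \frac{1}{7} \left(-979\right) = \frac{3}{7} - \frac{979}{7} = - \frac{976}{7} \approx -139.43$)
$B{\left(z,o \right)} = 4 z$
$n{\left(J \right)} = 1$
$F = -1590$ ($F = \left(-1259 - 332\right) + 1 = -1591 + 1 = -1590$)
$\left(-2974 + B{\left(9,21 \right)}\right) \left(F + g\right) = \left(-2974 + 4 \cdot 9\right) \left(-1590 - \frac{976}{7}\right) = \left(-2974 + 36\right) \left(- \frac{12106}{7}\right) = \left(-2938\right) \left(- \frac{12106}{7}\right) = \frac{35567428}{7}$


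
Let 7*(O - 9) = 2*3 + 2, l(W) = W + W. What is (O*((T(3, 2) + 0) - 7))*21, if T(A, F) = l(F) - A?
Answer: -1278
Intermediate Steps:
l(W) = 2*W
T(A, F) = -A + 2*F (T(A, F) = 2*F - A = -A + 2*F)
O = 71/7 (O = 9 + (2*3 + 2)/7 = 9 + (6 + 2)/7 = 9 + (⅐)*8 = 9 + 8/7 = 71/7 ≈ 10.143)
(O*((T(3, 2) + 0) - 7))*21 = (71*(((-1*3 + 2*2) + 0) - 7)/7)*21 = (71*(((-3 + 4) + 0) - 7)/7)*21 = (71*((1 + 0) - 7)/7)*21 = (71*(1 - 7)/7)*21 = ((71/7)*(-6))*21 = -426/7*21 = -1278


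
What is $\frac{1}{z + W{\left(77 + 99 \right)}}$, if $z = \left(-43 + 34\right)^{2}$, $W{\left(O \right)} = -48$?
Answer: $\frac{1}{33} \approx 0.030303$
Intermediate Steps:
$z = 81$ ($z = \left(-9\right)^{2} = 81$)
$\frac{1}{z + W{\left(77 + 99 \right)}} = \frac{1}{81 - 48} = \frac{1}{33}$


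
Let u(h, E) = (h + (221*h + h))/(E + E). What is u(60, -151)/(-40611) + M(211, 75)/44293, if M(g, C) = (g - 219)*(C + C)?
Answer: -2354131010/90538745491 ≈ -0.026001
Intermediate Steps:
M(g, C) = 2*C*(-219 + g) (M(g, C) = (-219 + g)*(2*C) = 2*C*(-219 + g))
u(h, E) = 223*h/(2*E) (u(h, E) = (h + 222*h)/((2*E)) = (223*h)*(1/(2*E)) = 223*h/(2*E))
u(60, -151)/(-40611) + M(211, 75)/44293 = ((223/2)*60/(-151))/(-40611) + (2*75*(-219 + 211))/44293 = ((223/2)*60*(-1/151))*(-1/40611) + (2*75*(-8))*(1/44293) = -6690/151*(-1/40611) - 1200*1/44293 = 2230/2044087 - 1200/44293 = -2354131010/90538745491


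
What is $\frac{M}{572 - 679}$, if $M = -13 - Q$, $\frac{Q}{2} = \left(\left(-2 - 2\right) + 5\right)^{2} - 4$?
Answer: $\frac{7}{107} \approx 0.065421$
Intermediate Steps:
$Q = -6$ ($Q = 2 \left(\left(\left(-2 - 2\right) + 5\right)^{2} - 4\right) = 2 \left(\left(-4 + 5\right)^{2} - 4\right) = 2 \left(1^{2} - 4\right) = 2 \left(1 - 4\right) = 2 \left(-3\right) = -6$)
$M = -7$ ($M = -13 - -6 = -13 + 6 = -7$)
$\frac{M}{572 - 679} = - \frac{7}{572 - 679} = - \frac{7}{-107} = \left(-7\right) \left(- \frac{1}{107}\right) = \frac{7}{107}$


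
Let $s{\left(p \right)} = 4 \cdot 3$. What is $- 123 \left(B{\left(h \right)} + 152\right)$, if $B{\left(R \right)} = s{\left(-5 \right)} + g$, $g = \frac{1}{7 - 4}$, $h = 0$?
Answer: $-20213$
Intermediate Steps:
$s{\left(p \right)} = 12$
$g = \frac{1}{3} \approx 0.33333$
$B{\left(R \right)} = \frac{37}{3}$ ($B{\left(R \right)} = 12 + \frac{1}{3} = \frac{37}{3}$)
$- 123 \left(B{\left(h \right)} + 152\right) = - 123 \left(\frac{37}{3} + 152\right) = \left(-123\right) \frac{493}{3} = -20213$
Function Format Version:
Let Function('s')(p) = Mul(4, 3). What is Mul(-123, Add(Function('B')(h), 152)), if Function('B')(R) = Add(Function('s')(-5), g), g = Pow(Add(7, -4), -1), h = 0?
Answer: -20213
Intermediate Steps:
Function('s')(p) = 12
g = Rational(1, 3) (g = Pow(3, -1) = Rational(1, 3) ≈ 0.33333)
Function('B')(R) = Rational(37, 3) (Function('B')(R) = Add(12, Rational(1, 3)) = Rational(37, 3))
Mul(-123, Add(Function('B')(h), 152)) = Mul(-123, Add(Rational(37, 3), 152)) = Mul(-123, Rational(493, 3)) = -20213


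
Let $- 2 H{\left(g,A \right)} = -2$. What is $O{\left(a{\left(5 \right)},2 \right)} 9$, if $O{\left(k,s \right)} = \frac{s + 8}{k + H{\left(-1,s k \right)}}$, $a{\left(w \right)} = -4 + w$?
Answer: $45$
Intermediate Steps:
$H{\left(g,A \right)} = 1$ ($H{\left(g,A \right)} = \left(- \frac{1}{2}\right) \left(-2\right) = 1$)
$O{\left(k,s \right)} = \frac{8 + s}{1 + k}$ ($O{\left(k,s \right)} = \frac{s + 8}{k + 1} = \frac{8 + s}{1 + k}$)
$O{\left(a{\left(5 \right)},2 \right)} 9 = \frac{8 + 2}{1 + \left(-4 + 5\right)} 9 = \frac{1}{1 + 1} \cdot 10 \cdot 9 = \frac{1}{2} \cdot 10 \cdot 9 = 5 \cdot 9 = 45$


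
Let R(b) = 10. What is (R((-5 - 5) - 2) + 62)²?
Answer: 5184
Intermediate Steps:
(R((-5 - 5) - 2) + 62)² = (10 + 62)² = 72² = 5184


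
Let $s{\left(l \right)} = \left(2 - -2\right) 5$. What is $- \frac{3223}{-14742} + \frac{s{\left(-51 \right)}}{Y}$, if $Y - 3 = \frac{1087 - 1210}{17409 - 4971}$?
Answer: $\frac{180337453}{26108082} \approx 6.9073$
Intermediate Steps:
$s{\left(l \right)} = 20$ ($s{\left(l \right)} = \left(2 + 2\right) 5 = 4 \cdot 5 = 20$)
$Y = \frac{12397}{4146}$ ($Y = 3 + \frac{1087 - 1210}{17409 - 4971} = 3 - \frac{123}{12438} = 3 - \frac{41}{4146} = \frac{12397}{4146} \approx 2.9901$)
$- \frac{3223}{-14742} + \frac{s{\left(-51 \right)}}{Y} = - \frac{3223}{-14742} + \frac{20}{\frac{12397}{4146}} = \left(-3223\right) \left(- \frac{1}{14742}\right) + 20 \cdot \frac{4146}{12397} = \frac{3223}{14742} + \frac{82920}{12397} = \frac{180337453}{26108082}$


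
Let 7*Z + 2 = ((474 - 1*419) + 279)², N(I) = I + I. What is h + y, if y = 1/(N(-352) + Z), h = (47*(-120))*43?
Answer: -25858937513/106626 ≈ -2.4252e+5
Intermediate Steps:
N(I) = 2*I
Z = 111554/7 (Z = -2/7 + ((474 - 1*419) + 279)²/7 = -2/7 + ((474 - 419) + 279)²/7 = -2/7 + (55 + 279)²/7 = -2/7 + (⅐)*334² = -2/7 + (⅐)*111556 = -2/7 + 111556/7 = 111554/7 ≈ 15936.)
h = -242520 (h = -5640*43 = -242520)
y = 7/106626 (y = 1/(2*(-352) + 111554/7) = 1/(-704 + 111554/7) = 1/(106626/7) = 7/106626 ≈ 6.5650e-5)
h + y = -242520 + 7/106626 = -25858937513/106626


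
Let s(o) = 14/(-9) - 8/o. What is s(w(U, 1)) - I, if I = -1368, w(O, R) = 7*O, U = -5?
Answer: 430502/315 ≈ 1366.7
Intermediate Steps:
s(o) = -14/9 - 8/o (s(o) = 14*(-1/9) - 8/o = -14/9 - 8/o)
s(w(U, 1)) - I = (-14/9 - 8/(7*(-5))) - 1*(-1368) = (-14/9 - 8/(-35)) + 1368 = (-14/9 - 8*(-1/35)) + 1368 = (-14/9 + 8/35) + 1368 = -418/315 + 1368 = 430502/315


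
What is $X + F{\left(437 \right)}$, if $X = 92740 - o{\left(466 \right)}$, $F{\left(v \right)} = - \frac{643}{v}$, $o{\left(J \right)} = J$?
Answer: $\frac{40323095}{437} \approx 92273.0$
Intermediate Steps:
$X = 92274$ ($X = 92740 - 466 = 92274$)
$X + F{\left(437 \right)} = 92274 - \frac{643}{437} = \frac{40323095}{437}$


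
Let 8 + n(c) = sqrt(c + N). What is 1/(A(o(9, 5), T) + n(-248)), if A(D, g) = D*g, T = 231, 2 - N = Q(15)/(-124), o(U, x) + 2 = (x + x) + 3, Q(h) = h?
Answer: 314092/795625525 - 2*I*sqrt(945159)/795625525 ≈ 0.00039477 - 2.4438e-6*I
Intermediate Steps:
o(U, x) = 1 + 2*x (o(U, x) = -2 + ((x + x) + 3) = -2 + (2*x + 3) = -2 + (3 + 2*x) = 1 + 2*x)
N = 263/124 (N = 2 - 15/(-124) = 2 - 15*(-1)/124 = 2 - 1*(-15/124) = 2 + 15/124 = 263/124 ≈ 2.1210)
n(c) = -8 + sqrt(263/124 + c) (n(c) = -8 + sqrt(c + 263/124) = -8 + sqrt(263/124 + c))
1/(A(o(9, 5), T) + n(-248)) = 1/((1 + 2*5)*231 + (-8 + sqrt(8153 + 3844*(-248))/62)) = 1/((1 + 10)*231 + (-8 + sqrt(8153 - 953312)/62)) = 1/(11*231 + (-8 + sqrt(-945159)/62)) = 1/(2541 + (-8 + (I*sqrt(945159))/62)) = 1/(2541 + (-8 + I*sqrt(945159)/62)) = 1/(2533 + I*sqrt(945159)/62)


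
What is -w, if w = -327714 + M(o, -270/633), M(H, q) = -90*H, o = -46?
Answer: 323574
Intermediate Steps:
w = -323574 (w = -327714 - 90*(-46) = -327714 + 4140 = -323574)
-w = -1*(-323574) = 323574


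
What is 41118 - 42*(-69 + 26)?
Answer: 42924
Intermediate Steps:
41118 - 42*(-69 + 26) = 41118 - 42*(-43) = 41118 + 1806 = 42924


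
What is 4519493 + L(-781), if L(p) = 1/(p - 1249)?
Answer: 9174570789/2030 ≈ 4.5195e+6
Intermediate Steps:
L(p) = 1/(-1249 + p)
4519493 + L(-781) = 4519493 + 1/(-1249 - 781) = 4519493 + 1/(-2030) = 4519493 - 1/2030 = 9174570789/2030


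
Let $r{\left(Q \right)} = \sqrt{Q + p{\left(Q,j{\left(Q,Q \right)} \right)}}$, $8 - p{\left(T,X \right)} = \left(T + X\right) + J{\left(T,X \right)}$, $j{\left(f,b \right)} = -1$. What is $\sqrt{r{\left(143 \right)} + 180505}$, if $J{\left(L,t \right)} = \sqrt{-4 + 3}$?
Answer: $\sqrt{180505 + \sqrt{9 - i}} \approx 424.86 - 0.0002 i$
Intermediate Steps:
$J{\left(L,t \right)} = i$ ($J{\left(L,t \right)} = \sqrt{-1} = i$)
$p{\left(T,X \right)} = 8 - i - T - X$ ($p{\left(T,X \right)} = 8 - \left(\left(T + X\right) + i\right) = 8 - \left(i + T + X\right) = 8 - i - T - X$)
$r{\left(Q \right)} = \sqrt{9 - i}$ ($r{\left(Q \right)} = \sqrt{Q - \left(-9 + i + Q\right)} = \sqrt{9 - i}$)
$\sqrt{r{\left(143 \right)} + 180505} = \sqrt{\sqrt{9 - i} + 180505} = \sqrt{180505 + \sqrt{9 - i}}$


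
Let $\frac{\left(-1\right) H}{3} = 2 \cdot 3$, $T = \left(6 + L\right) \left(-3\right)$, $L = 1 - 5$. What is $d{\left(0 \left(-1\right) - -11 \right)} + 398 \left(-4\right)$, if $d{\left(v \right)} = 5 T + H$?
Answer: $-1640$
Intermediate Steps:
$L = -4$ ($L = 1 - 5 = -4$)
$T = -6$ ($T = \left(6 - 4\right) \left(-3\right) = 2 \left(-3\right) = -6$)
$H = -18$ ($H = - 3 \cdot 2 \cdot 3 = \left(-3\right) 6 = -18$)
$d{\left(v \right)} = -48$ ($d{\left(v \right)} = 5 \left(-6\right) - 18 = -30 - 18 = -48$)
$d{\left(0 \left(-1\right) - -11 \right)} + 398 \left(-4\right) = -48 + 398 \left(-4\right) = -48 - 1592 = -1640$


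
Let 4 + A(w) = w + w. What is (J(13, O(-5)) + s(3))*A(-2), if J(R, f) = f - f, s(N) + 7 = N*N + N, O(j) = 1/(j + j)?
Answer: -40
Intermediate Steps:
O(j) = 1/(2*j)
s(N) = -7 + N + N² (s(N) = -7 + (N*N + N) = -7 + (N² + N) = -7 + (N + N²) = -7 + N + N²)
J(R, f) = 0
A(w) = -4 + 2*w (A(w) = -4 + (w + w) = -4 + 2*w)
(J(13, O(-5)) + s(3))*A(-2) = (0 + (-7 + 3 + 3²))*(-4 + 2*(-2)) = (0 + (-7 + 3 + 9))*(-4 - 4) = (0 + 5)*(-8) = 5*(-8) = -40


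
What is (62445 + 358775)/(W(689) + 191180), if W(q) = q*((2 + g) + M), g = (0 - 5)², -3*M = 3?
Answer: 210610/104547 ≈ 2.0145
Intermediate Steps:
M = -1 (M = -⅓*3 = -1)
g = 25 (g = (-5)² = 25)
W(q) = 26*q (W(q) = q*((2 + 25) - 1) = q*(27 - 1) = q*26 = 26*q)
(62445 + 358775)/(W(689) + 191180) = (62445 + 358775)/(26*689 + 191180) = 421220/(17914 + 191180) = 421220/209094 = 421220*(1/209094) = 210610/104547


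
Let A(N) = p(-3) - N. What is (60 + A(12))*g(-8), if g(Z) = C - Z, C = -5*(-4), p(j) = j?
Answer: 1260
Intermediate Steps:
C = 20
A(N) = -3 - N
g(Z) = 20 - Z
(60 + A(12))*g(-8) = (60 + (-3 - 1*12))*(20 - 1*(-8)) = (60 + (-3 - 12))*(20 + 8) = (60 - 15)*28 = 45*28 = 1260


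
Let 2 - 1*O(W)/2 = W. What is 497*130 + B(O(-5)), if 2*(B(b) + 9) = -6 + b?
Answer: 64605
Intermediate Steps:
O(W) = 4 - 2*W
B(b) = -12 + b/2 (B(b) = -9 + (-6 + b)/2 = -9 + (-3 + b/2) = -12 + b/2)
497*130 + B(O(-5)) = 497*130 + (-12 + (4 - 2*(-5))/2) = 64610 + (-12 + (4 + 10)/2) = 64610 + (-12 + (1/2)*14) = 64610 + (-12 + 7) = 64610 - 5 = 64605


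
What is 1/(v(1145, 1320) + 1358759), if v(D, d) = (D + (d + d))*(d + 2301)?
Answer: 1/15064244 ≈ 6.6382e-8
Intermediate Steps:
v(D, d) = (2301 + d)*(D + 2*d) (v(D, d) = (D + 2*d)*(2301 + d) = (2301 + d)*(D + 2*d))
1/(v(1145, 1320) + 1358759) = 1/((2*1320² + 2301*1145 + 4602*1320 + 1145*1320) + 1358759) = 1/((2*1742400 + 2634645 + 6074640 + 1511400) + 1358759) = 1/((3484800 + 2634645 + 6074640 + 1511400) + 1358759) = 1/(13705485 + 1358759) = 1/15064244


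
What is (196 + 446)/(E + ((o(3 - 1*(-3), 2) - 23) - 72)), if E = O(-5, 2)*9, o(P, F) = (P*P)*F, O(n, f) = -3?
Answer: -321/25 ≈ -12.840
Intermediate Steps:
o(P, F) = F*P**2 (o(P, F) = P**2*F = F*P**2)
E = -27 (E = -3*9 = -27)
(196 + 446)/(E + ((o(3 - 1*(-3), 2) - 23) - 72)) = (196 + 446)/(-27 + ((2*(3 - 1*(-3))**2 - 23) - 72)) = 642/(-27 + ((2*(3 + 3)**2 - 23) - 72)) = 642/(-27 + ((2*6**2 - 23) - 72)) = 642/(-27 + ((2*36 - 23) - 72)) = 642/(-27 + ((72 - 23) - 72)) = 642/(-27 + (49 - 72)) = 642/(-27 - 23) = 642/(-50) = 642*(-1/50) = -321/25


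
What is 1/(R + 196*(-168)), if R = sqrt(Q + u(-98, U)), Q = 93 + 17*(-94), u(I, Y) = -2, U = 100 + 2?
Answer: -32928/1084254691 - I*sqrt(1507)/1084254691 ≈ -3.0369e-5 - 3.5804e-8*I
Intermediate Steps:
U = 102
Q = -1505 (Q = 93 - 1598 = -1505)
R = I*sqrt(1507) (R = sqrt(-1505 - 2) = sqrt(-1507) = I*sqrt(1507) ≈ 38.82*I)
1/(R + 196*(-168)) = 1/(I*sqrt(1507) + 196*(-168)) = 1/(I*sqrt(1507) - 32928) = 1/(-32928 + I*sqrt(1507))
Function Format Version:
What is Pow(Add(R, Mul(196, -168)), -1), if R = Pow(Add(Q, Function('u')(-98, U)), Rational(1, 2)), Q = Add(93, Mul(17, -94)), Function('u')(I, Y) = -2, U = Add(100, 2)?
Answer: Add(Rational(-32928, 1084254691), Mul(Rational(-1, 1084254691), I, Pow(1507, Rational(1, 2)))) ≈ Add(-3.0369e-5, Mul(-3.5804e-8, I))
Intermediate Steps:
U = 102
Q = -1505 (Q = Add(93, -1598) = -1505)
R = Mul(I, Pow(1507, Rational(1, 2))) (R = Pow(Add(-1505, -2), Rational(1, 2)) = Pow(-1507, Rational(1, 2)) = Mul(I, Pow(1507, Rational(1, 2))) ≈ Mul(38.820, I))
Pow(Add(R, Mul(196, -168)), -1) = Pow(Add(Mul(I, Pow(1507, Rational(1, 2))), Mul(196, -168)), -1) = Pow(Add(Mul(I, Pow(1507, Rational(1, 2))), -32928), -1) = Pow(Add(-32928, Mul(I, Pow(1507, Rational(1, 2)))), -1)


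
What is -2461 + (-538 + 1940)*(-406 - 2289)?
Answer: -3780851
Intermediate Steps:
-2461 + (-538 + 1940)*(-406 - 2289) = -2461 + 1402*(-2695) = -2461 - 3778390 = -3780851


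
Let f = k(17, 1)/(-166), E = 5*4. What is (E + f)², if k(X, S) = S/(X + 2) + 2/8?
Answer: 63653776209/159163456 ≈ 399.93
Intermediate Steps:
E = 20
k(X, S) = ¼ + S/(2 + X) (k(X, S) = S/(2 + X) + 2*(⅛) = S/(2 + X) + ¼ = ¼ + S/(2 + X))
f = -23/12616 (f = ((2 + 17 + 4*1)/(4*(2 + 17)))/(-166) = ((¼)*(2 + 17 + 4)/19)*(-1/166) = ((¼)*(1/19)*23)*(-1/166) = (23/76)*(-1/166) = -23/12616 ≈ -0.0018231)
(E + f)² = (20 - 23/12616)² = (252297/12616)² = 63653776209/159163456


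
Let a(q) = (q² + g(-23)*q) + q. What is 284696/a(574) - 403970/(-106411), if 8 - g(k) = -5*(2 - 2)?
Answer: 82740057398/17804794931 ≈ 4.6471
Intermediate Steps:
g(k) = 8 (g(k) = 8 - (-5)*(2 - 2) = 8 - (-5)*0 = 8 - 1*0 = 8 + 0 = 8)
a(q) = q² + 9*q (a(q) = (q² + 8*q) + q = q² + 9*q)
284696/a(574) - 403970/(-106411) = 284696/((574*(9 + 574))) - 403970/(-106411) = 284696/((574*583)) - 403970*(-1/106411) = 284696/334642 + 403970/106411 = 284696*(1/334642) + 403970/106411 = 142348/167321 + 403970/106411 = 82740057398/17804794931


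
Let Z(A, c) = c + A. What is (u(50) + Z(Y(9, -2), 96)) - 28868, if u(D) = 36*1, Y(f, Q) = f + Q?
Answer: -28729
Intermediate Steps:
Y(f, Q) = Q + f
u(D) = 36
Z(A, c) = A + c
(u(50) + Z(Y(9, -2), 96)) - 28868 = (36 + ((-2 + 9) + 96)) - 28868 = (36 + (7 + 96)) - 28868 = (36 + 103) - 28868 = 139 - 28868 = -28729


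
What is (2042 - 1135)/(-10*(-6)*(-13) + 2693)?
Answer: 907/1913 ≈ 0.47412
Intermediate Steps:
(2042 - 1135)/(-10*(-6)*(-13) + 2693) = 907/(60*(-13) + 2693) = 907/(-780 + 2693) = 907/1913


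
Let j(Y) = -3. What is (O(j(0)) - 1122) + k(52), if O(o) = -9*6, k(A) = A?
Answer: -1124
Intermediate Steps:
O(o) = -54
(O(j(0)) - 1122) + k(52) = (-54 - 1122) + 52 = -1176 + 52 = -1124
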